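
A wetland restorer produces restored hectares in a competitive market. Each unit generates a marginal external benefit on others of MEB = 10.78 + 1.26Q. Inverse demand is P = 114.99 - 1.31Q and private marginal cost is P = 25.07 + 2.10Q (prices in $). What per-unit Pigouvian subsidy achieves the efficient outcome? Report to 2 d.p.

Social marginal cost = private MC − MEB = 14.29 + 0.84Q.
Set SMC = demand: 14.29 + 0.84Q = 114.99 - 1.31Q → Q* = 46.8372.
The Pigouvian subsidy equals MEB at Q*: 10.78 + 1.26×46.8372 = 69.7949.

subsidy = $69.79 per unit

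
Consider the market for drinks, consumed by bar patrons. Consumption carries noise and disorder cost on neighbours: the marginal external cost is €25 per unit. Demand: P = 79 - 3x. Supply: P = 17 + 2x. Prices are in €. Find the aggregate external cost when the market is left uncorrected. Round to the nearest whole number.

€310

Market equilibrium (private): 17 + 2x = 79 - 3x → x_m = 12.4000.
Total external cost = MEC × x_m = 25 × 12.4000 = 310.0000.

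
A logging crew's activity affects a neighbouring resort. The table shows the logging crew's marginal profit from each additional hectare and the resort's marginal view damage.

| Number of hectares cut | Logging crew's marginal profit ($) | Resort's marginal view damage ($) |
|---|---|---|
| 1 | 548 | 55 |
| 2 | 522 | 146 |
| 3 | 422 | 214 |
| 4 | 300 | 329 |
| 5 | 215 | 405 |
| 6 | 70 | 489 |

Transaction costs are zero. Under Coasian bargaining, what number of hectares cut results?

Bargaining reaches the level where marginal profit last exceeds marginal view damage.
That holds through level 3 (422 ≥ 214) but not at 4 (300 < 329).

3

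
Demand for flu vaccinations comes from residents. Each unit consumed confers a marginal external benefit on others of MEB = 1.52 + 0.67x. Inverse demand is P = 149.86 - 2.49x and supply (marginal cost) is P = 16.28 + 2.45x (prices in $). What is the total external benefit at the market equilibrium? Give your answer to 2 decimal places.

$286.05

Market equilibrium (private): 16.28 + 2.45x = 149.86 - 2.49x → x_m = 27.0405.
Total external benefit = ∫₀^{x_m} (1.52 + 0.67x) dx = 1.52×27.0405 + ½×0.67×27.0405² = 286.0498.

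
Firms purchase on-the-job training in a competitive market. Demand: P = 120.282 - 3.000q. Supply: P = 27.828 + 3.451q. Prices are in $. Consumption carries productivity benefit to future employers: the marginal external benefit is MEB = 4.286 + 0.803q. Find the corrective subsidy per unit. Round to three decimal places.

subsidy = $18.040 per unit

Social marginal benefit = demand + MEB = 124.568 - 2.197q.
Set SMB = MC: 124.568 - 2.197q = 27.828 + 3.451q → q* = 17.1282.
The Pigouvian subsidy equals MEB at q*: 4.286 + 0.803×17.1282 = 18.0399.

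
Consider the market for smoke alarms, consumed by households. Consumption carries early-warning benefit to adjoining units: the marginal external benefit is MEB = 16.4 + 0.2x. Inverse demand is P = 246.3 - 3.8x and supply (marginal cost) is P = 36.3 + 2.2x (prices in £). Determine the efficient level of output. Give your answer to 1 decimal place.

x* = 39.0

Social marginal benefit = demand + MEB = 262.7 - 3.6x.
Set SMB = MC: 262.7 - 3.6x = 36.3 + 2.2x → x* = 39.0345.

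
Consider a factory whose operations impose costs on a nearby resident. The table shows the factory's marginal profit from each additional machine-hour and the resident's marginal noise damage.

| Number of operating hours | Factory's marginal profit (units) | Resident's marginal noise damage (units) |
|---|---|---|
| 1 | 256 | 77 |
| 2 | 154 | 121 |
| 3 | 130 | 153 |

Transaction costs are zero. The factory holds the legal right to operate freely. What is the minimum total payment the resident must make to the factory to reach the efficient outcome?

130

Left alone the factory would choose level 3 (marginal profit stays positive).
Efficient level: k* = 2 (marginal profit ≥ marginal noise damage through 2).
The resident must at least cover the factory's forgone profit from cutting 3→2: 130 = 130.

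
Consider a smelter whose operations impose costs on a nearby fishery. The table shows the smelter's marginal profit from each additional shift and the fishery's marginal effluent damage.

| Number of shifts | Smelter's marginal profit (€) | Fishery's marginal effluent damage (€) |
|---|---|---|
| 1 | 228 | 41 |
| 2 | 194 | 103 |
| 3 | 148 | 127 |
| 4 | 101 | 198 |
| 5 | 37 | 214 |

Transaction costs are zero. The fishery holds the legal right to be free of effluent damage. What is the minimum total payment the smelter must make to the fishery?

€271

Efficient level: marginal profit ≥ marginal effluent damage through level 3, so k* = 3.
With the fishery holding the right, the smelter must at least compensate total damage at k*: 41 + 103 + 127 = 271.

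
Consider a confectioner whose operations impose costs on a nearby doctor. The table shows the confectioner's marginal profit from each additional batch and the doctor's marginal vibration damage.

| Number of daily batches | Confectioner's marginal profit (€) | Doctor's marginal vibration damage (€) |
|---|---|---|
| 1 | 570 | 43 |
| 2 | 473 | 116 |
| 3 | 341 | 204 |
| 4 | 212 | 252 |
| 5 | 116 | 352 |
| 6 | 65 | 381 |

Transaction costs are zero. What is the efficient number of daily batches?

Bargaining reaches the level where marginal profit last exceeds marginal vibration damage.
That holds through level 3 (341 ≥ 204) but not at 4 (212 < 252).

3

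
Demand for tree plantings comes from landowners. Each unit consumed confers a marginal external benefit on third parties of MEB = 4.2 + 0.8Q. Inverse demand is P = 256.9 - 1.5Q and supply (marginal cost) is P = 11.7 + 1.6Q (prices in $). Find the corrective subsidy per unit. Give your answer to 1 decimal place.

subsidy = $90.9 per unit

Social marginal benefit = demand + MEB = 261.1 - 0.7Q.
Set SMB = MC: 261.1 - 0.7Q = 11.7 + 1.6Q → Q* = 108.4348.
The Pigouvian subsidy equals MEB at Q*: 4.2 + 0.8×108.4348 = 90.9478.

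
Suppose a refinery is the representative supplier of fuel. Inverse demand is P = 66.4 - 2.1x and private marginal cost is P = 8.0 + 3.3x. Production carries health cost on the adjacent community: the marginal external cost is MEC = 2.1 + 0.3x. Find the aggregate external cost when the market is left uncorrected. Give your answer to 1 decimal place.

Market equilibrium (private): 8.0 + 3.3x = 66.4 - 2.1x → x_m = 10.8148.
Total external cost = ∫₀^{x_m} (2.1 + 0.3x) dx = 2.1×10.8148 + ½×0.3×10.8148² = 40.2551.

40.3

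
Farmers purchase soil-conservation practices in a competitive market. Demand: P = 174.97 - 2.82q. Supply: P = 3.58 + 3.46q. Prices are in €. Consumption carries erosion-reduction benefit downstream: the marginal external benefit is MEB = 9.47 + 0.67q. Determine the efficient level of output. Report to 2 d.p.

Social marginal benefit = demand + MEB = 184.44 - 2.15q.
Set SMB = MC: 184.44 - 2.15q = 3.58 + 3.46q → q* = 32.2389.

q* = 32.24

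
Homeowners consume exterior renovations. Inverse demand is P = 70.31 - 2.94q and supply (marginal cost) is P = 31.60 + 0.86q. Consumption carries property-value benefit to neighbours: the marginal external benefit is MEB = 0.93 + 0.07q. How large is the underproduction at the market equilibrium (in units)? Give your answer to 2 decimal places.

0.44 units

Market equilibrium (private): 31.60 + 0.86q = 70.31 - 2.94q → q_m = 10.1868.
Social marginal benefit = demand + MEB = 71.24 - 2.87q.
Set SMB = MC: 71.24 - 2.87q = 31.60 + 0.86q → q* = 10.6273.
Gap = |10.1868 − 10.6273| = 0.4405.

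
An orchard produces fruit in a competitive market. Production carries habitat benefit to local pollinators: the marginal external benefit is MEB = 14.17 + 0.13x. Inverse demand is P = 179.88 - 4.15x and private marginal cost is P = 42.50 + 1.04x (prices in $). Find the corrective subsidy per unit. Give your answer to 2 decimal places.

Social marginal cost = private MC − MEB = 28.33 + 0.91x.
Set SMC = demand: 28.33 + 0.91x = 179.88 - 4.15x → x* = 29.9506.
The Pigouvian subsidy equals MEB at x*: 14.17 + 0.13×29.9506 = 18.0636.

subsidy = $18.06 per unit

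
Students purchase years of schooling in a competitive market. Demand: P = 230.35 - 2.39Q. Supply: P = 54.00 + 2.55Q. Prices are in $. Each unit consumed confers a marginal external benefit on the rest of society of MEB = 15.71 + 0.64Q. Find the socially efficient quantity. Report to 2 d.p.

Social marginal benefit = demand + MEB = 246.06 - 1.75Q.
Set SMB = MC: 246.06 - 1.75Q = 54.00 + 2.55Q → Q* = 44.6651.

Q* = 44.67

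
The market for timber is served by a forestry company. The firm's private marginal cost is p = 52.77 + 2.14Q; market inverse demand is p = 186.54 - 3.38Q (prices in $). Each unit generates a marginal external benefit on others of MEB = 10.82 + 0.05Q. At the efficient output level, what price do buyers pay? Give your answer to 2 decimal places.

P = $97.20

Social marginal cost = private MC − MEB = 41.95 + 2.09Q.
Set SMC = demand: 41.95 + 2.09Q = 186.54 - 3.38Q → Q* = 26.4333.
Consumer price on the demand curve at Q*: 186.54 − 3.38×26.4333 = 97.1954.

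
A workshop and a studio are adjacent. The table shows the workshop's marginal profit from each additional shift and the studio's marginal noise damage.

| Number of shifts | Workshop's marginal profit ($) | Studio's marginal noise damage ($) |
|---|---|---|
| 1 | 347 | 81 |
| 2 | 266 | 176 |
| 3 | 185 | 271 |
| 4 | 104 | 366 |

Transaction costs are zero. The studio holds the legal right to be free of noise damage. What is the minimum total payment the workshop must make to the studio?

$257

Efficient level: marginal profit ≥ marginal noise damage through level 2, so k* = 2.
With the studio holding the right, the workshop must at least compensate total damage at k*: 81 + 176 = 257.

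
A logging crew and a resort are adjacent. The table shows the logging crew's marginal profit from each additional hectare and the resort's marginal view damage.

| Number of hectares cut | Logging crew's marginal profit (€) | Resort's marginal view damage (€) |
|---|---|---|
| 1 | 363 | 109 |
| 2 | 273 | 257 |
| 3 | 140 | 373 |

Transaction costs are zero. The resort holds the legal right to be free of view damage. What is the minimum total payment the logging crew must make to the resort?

Efficient level: marginal profit ≥ marginal view damage through level 2, so k* = 2.
With the resort holding the right, the logging crew must at least compensate total damage at k*: 109 + 257 = 366.

€366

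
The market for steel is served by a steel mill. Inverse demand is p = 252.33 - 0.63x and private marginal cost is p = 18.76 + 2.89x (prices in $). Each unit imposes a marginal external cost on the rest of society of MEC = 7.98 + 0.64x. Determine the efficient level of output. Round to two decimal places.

x* = 54.23

Social marginal cost = private MC + MEC = 26.74 + 3.53x.
Set SMC = demand: 26.74 + 3.53x = 252.33 - 0.63x → x* = 54.2284.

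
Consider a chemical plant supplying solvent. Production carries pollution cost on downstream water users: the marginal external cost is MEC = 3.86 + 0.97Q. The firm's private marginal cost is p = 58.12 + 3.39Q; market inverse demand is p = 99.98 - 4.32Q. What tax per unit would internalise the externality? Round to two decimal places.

tax = 8.11 per unit

Social marginal cost = private MC + MEC = 61.98 + 4.36Q.
Set SMC = demand: 61.98 + 4.36Q = 99.98 - 4.32Q → Q* = 4.3779.
The Pigouvian tax equals MEC at Q*: 3.86 + 0.97×4.3779 = 8.1066.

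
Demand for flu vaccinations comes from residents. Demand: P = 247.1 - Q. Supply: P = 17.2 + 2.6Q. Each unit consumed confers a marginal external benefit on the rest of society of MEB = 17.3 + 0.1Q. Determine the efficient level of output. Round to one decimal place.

Q* = 70.6

Social marginal benefit = demand + MEB = 264.4 - 0.9Q.
Set SMB = MC: 264.4 - 0.9Q = 17.2 + 2.6Q → Q* = 70.6286.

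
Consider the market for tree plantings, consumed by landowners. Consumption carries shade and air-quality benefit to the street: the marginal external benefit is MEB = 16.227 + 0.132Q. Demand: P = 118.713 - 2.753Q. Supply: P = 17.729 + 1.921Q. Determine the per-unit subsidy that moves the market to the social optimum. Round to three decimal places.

subsidy = 19.633 per unit

Social marginal benefit = demand + MEB = 134.940 - 2.621Q.
Set SMB = MC: 134.940 - 2.621Q = 17.729 + 1.921Q → Q* = 25.8060.
The Pigouvian subsidy equals MEB at Q*: 16.227 + 0.132×25.8060 = 19.6334.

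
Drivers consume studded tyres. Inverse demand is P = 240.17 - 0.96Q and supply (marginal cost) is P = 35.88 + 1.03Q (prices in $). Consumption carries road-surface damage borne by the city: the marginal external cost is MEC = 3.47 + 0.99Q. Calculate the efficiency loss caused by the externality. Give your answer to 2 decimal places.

Market equilibrium (private): 35.88 + 1.03Q = 240.17 - 0.96Q → Q_m = 102.6583.
Social marginal benefit = demand − MEC = 236.70 - 1.95Q.
Set SMB = MC: 236.70 - 1.95Q = 35.88 + 1.03Q → Q* = 67.3893.
The loss is the area between SMB and MC from Q* to Q_m; with linear curves that's a triangle of height MEC(Q_m).
DWL = ½ × 35.2690 × 105.1017 = 1853.4159.

DWL = $1853.42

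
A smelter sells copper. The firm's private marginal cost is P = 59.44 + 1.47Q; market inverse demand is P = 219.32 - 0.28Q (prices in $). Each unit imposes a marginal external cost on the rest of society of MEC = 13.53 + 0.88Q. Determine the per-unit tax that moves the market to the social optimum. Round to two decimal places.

Social marginal cost = private MC + MEC = 72.97 + 2.35Q.
Set SMC = demand: 72.97 + 2.35Q = 219.32 - 0.28Q → Q* = 55.6464.
The Pigouvian tax equals MEC at Q*: 13.53 + 0.88×55.6464 = 62.4988.

tax = $62.50 per unit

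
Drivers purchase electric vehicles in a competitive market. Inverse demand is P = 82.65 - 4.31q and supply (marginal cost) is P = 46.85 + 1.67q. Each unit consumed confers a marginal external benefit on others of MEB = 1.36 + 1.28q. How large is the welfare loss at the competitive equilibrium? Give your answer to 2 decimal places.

DWL = 8.66

Market equilibrium (private): 46.85 + 1.67q = 82.65 - 4.31q → q_m = 5.9866.
Social marginal benefit = demand + MEB = 84.01 - 3.03q.
Set SMB = MC: 84.01 - 3.03q = 46.85 + 1.67q → q* = 7.9064.
The loss is the area between SMB and MC from q* to q_m; with linear curves that's a triangle of height MEB(q_m).
DWL = ½ × 1.9198 × 9.0229 = 8.6611.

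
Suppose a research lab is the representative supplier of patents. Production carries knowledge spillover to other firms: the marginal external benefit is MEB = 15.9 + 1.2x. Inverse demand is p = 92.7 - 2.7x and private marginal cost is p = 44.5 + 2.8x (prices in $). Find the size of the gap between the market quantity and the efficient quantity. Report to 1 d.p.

6.1 units

Market equilibrium (private): 44.5 + 2.8x = 92.7 - 2.7x → x_m = 8.7636.
Social marginal cost = private MC − MEB = 28.6 + 1.6x.
Set SMC = demand: 28.6 + 1.6x = 92.7 - 2.7x → x* = 14.9070.
Gap = |8.7636 − 14.9070| = 6.1434.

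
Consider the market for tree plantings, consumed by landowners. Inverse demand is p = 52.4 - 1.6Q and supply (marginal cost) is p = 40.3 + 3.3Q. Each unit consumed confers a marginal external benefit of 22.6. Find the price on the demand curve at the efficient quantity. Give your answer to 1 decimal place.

Social marginal benefit = demand + MEB = 75.0 - 1.6Q.
Set SMB = MC: 75.0 - 1.6Q = 40.3 + 3.3Q → Q* = 7.0816.
Consumer price on the demand curve at Q*: 52.4 − 1.6×7.0816 = 41.0694.

P = 41.1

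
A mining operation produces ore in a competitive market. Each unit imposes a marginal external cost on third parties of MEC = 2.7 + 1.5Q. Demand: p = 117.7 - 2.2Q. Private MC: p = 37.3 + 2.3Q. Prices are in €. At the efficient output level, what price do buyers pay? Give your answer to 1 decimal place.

P = €89.2

Social marginal cost = private MC + MEC = 40.0 + 3.8Q.
Set SMC = demand: 40.0 + 3.8Q = 117.7 - 2.2Q → Q* = 12.9500.
Consumer price on the demand curve at Q*: 117.7 − 2.2×12.9500 = 89.2100.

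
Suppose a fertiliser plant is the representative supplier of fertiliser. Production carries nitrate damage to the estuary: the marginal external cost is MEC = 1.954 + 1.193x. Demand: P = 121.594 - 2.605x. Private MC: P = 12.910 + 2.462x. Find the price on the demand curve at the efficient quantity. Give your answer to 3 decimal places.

P = 77.180

Social marginal cost = private MC + MEC = 14.864 + 3.655x.
Set SMC = demand: 14.864 + 3.655x = 121.594 - 2.605x → x* = 17.0495.
Consumer price on the demand curve at x*: 121.594 − 2.605×17.0495 = 77.1801.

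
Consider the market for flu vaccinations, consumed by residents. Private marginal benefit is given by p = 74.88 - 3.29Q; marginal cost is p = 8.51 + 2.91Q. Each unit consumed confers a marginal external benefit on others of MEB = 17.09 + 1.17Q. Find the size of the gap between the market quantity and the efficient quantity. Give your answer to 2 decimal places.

Market equilibrium (private): 8.51 + 2.91Q = 74.88 - 3.29Q → Q_m = 10.7048.
Social marginal benefit = demand + MEB = 91.97 - 2.12Q.
Set SMB = MC: 91.97 - 2.12Q = 8.51 + 2.91Q → Q* = 16.5924.
Gap = |10.7048 − 16.5924| = 5.8876.

5.89 units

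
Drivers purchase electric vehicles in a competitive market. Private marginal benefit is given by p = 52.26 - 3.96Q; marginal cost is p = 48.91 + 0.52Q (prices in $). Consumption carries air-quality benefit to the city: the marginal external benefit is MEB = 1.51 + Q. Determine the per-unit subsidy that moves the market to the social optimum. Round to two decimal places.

Social marginal benefit = demand + MEB = 53.77 - 2.96Q.
Set SMB = MC: 53.77 - 2.96Q = 48.91 + 0.52Q → Q* = 1.3966.
The Pigouvian subsidy equals MEB at Q*: 1.51 + 1.00×1.3966 = 2.9066.

subsidy = $2.91 per unit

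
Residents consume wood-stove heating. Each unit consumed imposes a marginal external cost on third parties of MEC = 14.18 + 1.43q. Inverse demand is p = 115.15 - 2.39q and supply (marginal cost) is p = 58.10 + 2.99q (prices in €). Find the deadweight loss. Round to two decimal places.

Market equilibrium (private): 58.10 + 2.99q = 115.15 - 2.39q → q_m = 10.6041.
Social marginal benefit = demand − MEC = 100.97 - 3.82q.
Set SMB = MC: 100.97 - 3.82q = 58.10 + 2.99q → q* = 6.2952.
The loss is the area between SMB and MC from q* to q_m; with linear curves that's a triangle of height MEC(q_m).
DWL = ½ × 4.3089 × 29.3438 = 63.2197.

DWL = €63.22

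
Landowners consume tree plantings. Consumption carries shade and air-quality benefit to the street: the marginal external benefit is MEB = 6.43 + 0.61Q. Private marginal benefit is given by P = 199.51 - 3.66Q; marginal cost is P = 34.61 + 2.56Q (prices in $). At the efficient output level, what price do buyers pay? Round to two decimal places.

Social marginal benefit = demand + MEB = 205.94 - 3.05Q.
Set SMB = MC: 205.94 - 3.05Q = 34.61 + 2.56Q → Q* = 30.5401.
Consumer price on the demand curve at Q*: 199.51 − 3.66×30.5401 = 87.7332.

P = $87.73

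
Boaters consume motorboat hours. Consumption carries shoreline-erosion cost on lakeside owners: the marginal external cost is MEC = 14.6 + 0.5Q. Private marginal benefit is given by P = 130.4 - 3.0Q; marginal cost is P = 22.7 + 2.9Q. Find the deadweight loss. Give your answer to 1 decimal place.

DWL = 44.0

Market equilibrium (private): 22.7 + 2.9Q = 130.4 - 3.0Q → Q_m = 18.2542.
Social marginal benefit = demand − MEC = 115.8 - 3.5Q.
Set SMB = MC: 115.8 - 3.5Q = 22.7 + 2.9Q → Q* = 14.5469.
The welfare-loss triangle has base |Q_m − Q*| and height MEC(Q_m) (the vertical gap between SMB and MC is zero at Q* and MEC at Q_m).
DWL = ½ × 3.7073 × 23.7271 = 43.9817.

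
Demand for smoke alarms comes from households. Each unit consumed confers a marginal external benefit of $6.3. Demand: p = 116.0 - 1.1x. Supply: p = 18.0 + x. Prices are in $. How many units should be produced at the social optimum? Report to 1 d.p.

Social marginal benefit = demand + MEB = 122.3 - 1.1x.
Set SMB = MC: 122.3 - 1.1x = 18.0 + x → x* = 49.6667.

x* = 49.7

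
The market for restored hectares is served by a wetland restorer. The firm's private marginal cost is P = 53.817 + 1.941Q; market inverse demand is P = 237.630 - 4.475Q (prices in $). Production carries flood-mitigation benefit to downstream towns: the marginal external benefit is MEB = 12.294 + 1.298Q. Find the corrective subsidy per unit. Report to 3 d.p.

Social marginal cost = private MC − MEB = 41.523 + 0.643Q.
Set SMC = demand: 41.523 + 0.643Q = 237.630 - 4.475Q → Q* = 38.3171.
The Pigouvian subsidy equals MEB at Q*: 12.294 + 1.298×38.3171 = 62.0296.

subsidy = $62.030 per unit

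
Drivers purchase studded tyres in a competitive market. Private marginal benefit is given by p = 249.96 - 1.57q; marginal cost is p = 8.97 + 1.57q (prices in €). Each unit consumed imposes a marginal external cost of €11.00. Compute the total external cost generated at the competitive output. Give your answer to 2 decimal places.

€844.23

Market equilibrium (private): 8.97 + 1.57q = 249.96 - 1.57q → q_m = 76.7484.
Total external cost = MEC × q_m = 11.00 × 76.7484 = 844.2324.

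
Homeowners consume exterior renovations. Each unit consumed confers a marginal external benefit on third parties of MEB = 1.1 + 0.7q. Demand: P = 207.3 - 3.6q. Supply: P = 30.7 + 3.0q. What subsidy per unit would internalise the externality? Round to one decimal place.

Social marginal benefit = demand + MEB = 208.4 - 2.9q.
Set SMB = MC: 208.4 - 2.9q = 30.7 + 3.0q → q* = 30.1186.
The Pigouvian subsidy equals MEB at q*: 1.1 + 0.7×30.1186 = 22.1830.

subsidy = 22.2 per unit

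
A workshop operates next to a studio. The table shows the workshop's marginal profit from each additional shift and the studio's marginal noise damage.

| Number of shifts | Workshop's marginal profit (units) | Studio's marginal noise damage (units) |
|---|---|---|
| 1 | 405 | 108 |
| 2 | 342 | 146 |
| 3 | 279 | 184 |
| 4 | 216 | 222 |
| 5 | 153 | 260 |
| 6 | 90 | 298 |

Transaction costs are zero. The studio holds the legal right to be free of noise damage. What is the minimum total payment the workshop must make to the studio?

Efficient level: marginal profit ≥ marginal noise damage through level 3, so k* = 3.
With the studio holding the right, the workshop must at least compensate total damage at k*: 108 + 146 + 184 = 438.

438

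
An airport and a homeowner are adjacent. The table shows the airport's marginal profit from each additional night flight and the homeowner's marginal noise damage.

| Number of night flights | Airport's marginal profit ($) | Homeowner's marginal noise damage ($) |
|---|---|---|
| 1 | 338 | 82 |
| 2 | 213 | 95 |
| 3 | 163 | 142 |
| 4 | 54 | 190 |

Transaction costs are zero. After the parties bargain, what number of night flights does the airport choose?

Bargaining reaches the level where marginal profit last exceeds marginal noise damage.
That holds through level 3 (163 ≥ 142) but not at 4 (54 < 190).

3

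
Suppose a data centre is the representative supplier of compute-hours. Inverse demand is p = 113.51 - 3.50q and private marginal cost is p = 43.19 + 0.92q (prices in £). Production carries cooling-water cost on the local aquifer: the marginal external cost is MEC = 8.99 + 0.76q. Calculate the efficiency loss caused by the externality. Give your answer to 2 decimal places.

Market equilibrium (private): 43.19 + 0.92q = 113.51 - 3.50q → q_m = 15.9095.
Social marginal cost = private MC + MEC = 52.18 + 1.68q.
Set SMC = demand: 52.18 + 1.68q = 113.51 - 3.50q → q* = 11.8398.
The loss is the area between SMC and demand from q* to q_m; with linear curves that's a triangle of height MEC(q_m).
DWL = ½ × 4.0697 × 21.0812 = 42.8971.

DWL = £42.90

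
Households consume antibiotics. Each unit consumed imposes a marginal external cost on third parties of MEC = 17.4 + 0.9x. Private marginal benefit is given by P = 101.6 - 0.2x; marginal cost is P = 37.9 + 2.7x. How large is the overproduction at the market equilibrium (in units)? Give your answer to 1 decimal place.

Market equilibrium (private): 37.9 + 2.7x = 101.6 - 0.2x → x_m = 21.9655.
Social marginal benefit = demand − MEC = 84.2 - 1.1x.
Set SMB = MC: 84.2 - 1.1x = 37.9 + 2.7x → x* = 12.1842.
Gap = |21.9655 − 12.1842| = 9.7813.

9.8 units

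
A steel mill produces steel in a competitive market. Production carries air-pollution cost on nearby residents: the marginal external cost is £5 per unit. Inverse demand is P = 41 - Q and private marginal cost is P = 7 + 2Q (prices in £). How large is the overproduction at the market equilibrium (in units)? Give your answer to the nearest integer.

Market equilibrium (private): 7 + 2Q = 41 - Q → Q_m = 11.3333.
Social marginal cost = private MC + MEC = 12 + 2Q.
Set SMC = demand: 12 + 2Q = 41 - Q → Q* = 9.6667.
Gap = |11.3333 − 9.6667| = 1.6666.

2 units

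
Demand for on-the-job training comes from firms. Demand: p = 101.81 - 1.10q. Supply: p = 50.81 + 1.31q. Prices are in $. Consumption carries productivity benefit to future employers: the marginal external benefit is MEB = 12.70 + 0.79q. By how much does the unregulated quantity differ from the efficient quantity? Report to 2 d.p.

18.16 units

Market equilibrium (private): 50.81 + 1.31q = 101.81 - 1.10q → q_m = 21.1618.
Social marginal benefit = demand + MEB = 114.51 - 0.31q.
Set SMB = MC: 114.51 - 0.31q = 50.81 + 1.31q → q* = 39.3210.
Gap = |21.1618 − 39.3210| = 18.1592.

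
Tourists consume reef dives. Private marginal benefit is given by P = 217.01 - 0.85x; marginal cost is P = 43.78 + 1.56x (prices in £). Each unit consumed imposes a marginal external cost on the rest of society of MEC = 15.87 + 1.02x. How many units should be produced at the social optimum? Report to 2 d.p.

x* = 45.88

Social marginal benefit = demand − MEC = 201.14 - 1.87x.
Set SMB = MC: 201.14 - 1.87x = 43.78 + 1.56x → x* = 45.8776.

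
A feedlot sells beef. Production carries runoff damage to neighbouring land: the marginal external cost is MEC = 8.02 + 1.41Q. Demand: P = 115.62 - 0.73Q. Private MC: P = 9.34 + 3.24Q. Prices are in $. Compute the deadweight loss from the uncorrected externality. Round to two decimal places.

DWL = $194.67

Market equilibrium (private): 9.34 + 3.24Q = 115.62 - 0.73Q → Q_m = 26.7708.
Social marginal cost = private MC + MEC = 17.36 + 4.65Q.
Set SMC = demand: 17.36 + 4.65Q = 115.62 - 0.73Q → Q* = 18.2639.
The loss is the area between SMC and demand from Q* to Q_m; with linear curves that's a triangle of height MEC(Q_m).
DWL = ½ × 8.5069 × 45.7668 = 194.6668.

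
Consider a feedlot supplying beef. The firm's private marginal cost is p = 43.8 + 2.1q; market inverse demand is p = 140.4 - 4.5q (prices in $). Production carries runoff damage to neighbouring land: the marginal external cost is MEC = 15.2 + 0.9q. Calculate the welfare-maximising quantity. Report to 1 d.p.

q* = 10.9

Social marginal cost = private MC + MEC = 59.0 + 3.0q.
Set SMC = demand: 59.0 + 3.0q = 140.4 - 4.5q → q* = 10.8533.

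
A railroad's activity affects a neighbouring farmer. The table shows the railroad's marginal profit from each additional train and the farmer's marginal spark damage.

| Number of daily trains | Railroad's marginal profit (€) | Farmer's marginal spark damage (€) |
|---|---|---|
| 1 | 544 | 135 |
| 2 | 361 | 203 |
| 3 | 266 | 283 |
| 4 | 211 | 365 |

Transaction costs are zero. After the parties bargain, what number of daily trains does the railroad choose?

Bargaining reaches the level where marginal profit last exceeds marginal spark damage.
That holds through level 2 (361 ≥ 203) but not at 3 (266 < 283).

2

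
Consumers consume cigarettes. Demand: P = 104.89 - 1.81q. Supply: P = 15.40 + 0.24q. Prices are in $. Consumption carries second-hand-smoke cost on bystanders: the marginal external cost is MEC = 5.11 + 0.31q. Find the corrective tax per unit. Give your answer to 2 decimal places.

Social marginal benefit = demand − MEC = 99.78 - 2.12q.
Set SMB = MC: 99.78 - 2.12q = 15.40 + 0.24q → q* = 35.7542.
The Pigouvian tax equals MEC at q*: 5.11 + 0.31×35.7542 = 16.1938.

tax = $16.19 per unit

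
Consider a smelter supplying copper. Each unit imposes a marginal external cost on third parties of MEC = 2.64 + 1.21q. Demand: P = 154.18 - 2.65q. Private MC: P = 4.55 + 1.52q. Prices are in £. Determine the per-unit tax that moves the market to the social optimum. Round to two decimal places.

tax = £35.70 per unit

Social marginal cost = private MC + MEC = 7.19 + 2.73q.
Set SMC = demand: 7.19 + 2.73q = 154.18 - 2.65q → q* = 27.3216.
The Pigouvian tax equals MEC at q*: 2.64 + 1.21×27.3216 = 35.6991.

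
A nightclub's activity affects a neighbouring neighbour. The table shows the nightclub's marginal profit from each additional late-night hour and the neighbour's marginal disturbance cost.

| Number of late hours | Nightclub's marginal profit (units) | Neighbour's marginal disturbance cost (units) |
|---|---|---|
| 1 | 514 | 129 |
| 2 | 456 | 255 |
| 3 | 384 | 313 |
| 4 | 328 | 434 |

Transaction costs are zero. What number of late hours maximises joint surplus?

Bargaining reaches the level where marginal profit last exceeds marginal disturbance cost.
That holds through level 3 (384 ≥ 313) but not at 4 (328 < 434).

3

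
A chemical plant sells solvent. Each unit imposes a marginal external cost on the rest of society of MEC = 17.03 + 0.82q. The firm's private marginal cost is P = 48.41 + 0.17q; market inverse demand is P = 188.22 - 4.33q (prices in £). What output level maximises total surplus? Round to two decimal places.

Social marginal cost = private MC + MEC = 65.44 + 0.99q.
Set SMC = demand: 65.44 + 0.99q = 188.22 - 4.33q → q* = 23.0789.

q* = 23.08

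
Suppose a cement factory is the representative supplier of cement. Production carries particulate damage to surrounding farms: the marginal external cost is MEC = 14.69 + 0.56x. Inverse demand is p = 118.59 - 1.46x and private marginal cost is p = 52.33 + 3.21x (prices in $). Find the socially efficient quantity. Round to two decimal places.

Social marginal cost = private MC + MEC = 67.02 + 3.77x.
Set SMC = demand: 67.02 + 3.77x = 118.59 - 1.46x → x* = 9.8604.

x* = 9.86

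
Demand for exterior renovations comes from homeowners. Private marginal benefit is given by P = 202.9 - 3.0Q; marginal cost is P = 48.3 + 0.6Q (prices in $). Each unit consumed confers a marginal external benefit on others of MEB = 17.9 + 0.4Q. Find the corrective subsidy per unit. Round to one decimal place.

Social marginal benefit = demand + MEB = 220.8 - 2.6Q.
Set SMB = MC: 220.8 - 2.6Q = 48.3 + 0.6Q → Q* = 53.9063.
The Pigouvian subsidy equals MEB at Q*: 17.9 + 0.4×53.9063 = 39.4625.

subsidy = $39.5 per unit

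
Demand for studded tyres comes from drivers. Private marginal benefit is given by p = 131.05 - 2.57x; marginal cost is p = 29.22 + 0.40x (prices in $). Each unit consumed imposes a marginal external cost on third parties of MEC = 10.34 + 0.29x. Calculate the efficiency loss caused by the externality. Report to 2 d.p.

Market equilibrium (private): 29.22 + 0.40x = 131.05 - 2.57x → x_m = 34.2862.
Social marginal benefit = demand − MEC = 120.71 - 2.86x.
Set SMB = MC: 120.71 - 2.86x = 29.22 + 0.40x → x* = 28.0644.
The welfare-loss triangle has base |x_m − x*| and height MEC(x_m) (the vertical gap between SMB and MC is zero at x* and MEC at x_m).
DWL = ½ × 6.2218 × 20.2830 = 63.0984.

DWL = $63.10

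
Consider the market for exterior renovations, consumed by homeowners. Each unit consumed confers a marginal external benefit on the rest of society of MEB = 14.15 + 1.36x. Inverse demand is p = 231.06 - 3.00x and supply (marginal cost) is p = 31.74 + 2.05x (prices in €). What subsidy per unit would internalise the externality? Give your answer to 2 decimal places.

subsidy = €92.83 per unit

Social marginal benefit = demand + MEB = 245.21 - 1.64x.
Set SMB = MC: 245.21 - 1.64x = 31.74 + 2.05x → x* = 57.8509.
The Pigouvian subsidy equals MEB at x*: 14.15 + 1.36×57.8509 = 92.8272.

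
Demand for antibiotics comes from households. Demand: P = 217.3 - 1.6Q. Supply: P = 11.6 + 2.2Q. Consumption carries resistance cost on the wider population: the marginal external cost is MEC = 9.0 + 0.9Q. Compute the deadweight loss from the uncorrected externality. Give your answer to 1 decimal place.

Market equilibrium (private): 11.6 + 2.2Q = 217.3 - 1.6Q → Q_m = 54.1316.
Social marginal benefit = demand − MEC = 208.3 - 2.5Q.
Set SMB = MC: 208.3 - 2.5Q = 11.6 + 2.2Q → Q* = 41.8511.
Between Q* and Q_m the wedge MC − SMB runs linearly from 0 to MEC(Q_m), so the loss is a triangle.
DWL = ½ × 12.2805 × 57.7184 = 354.4054.

DWL = 354.4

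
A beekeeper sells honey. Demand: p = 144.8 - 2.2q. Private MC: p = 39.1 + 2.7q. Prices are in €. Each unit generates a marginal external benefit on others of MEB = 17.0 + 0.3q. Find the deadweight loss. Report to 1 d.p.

Market equilibrium (private): 39.1 + 2.7q = 144.8 - 2.2q → q_m = 21.5714.
Social marginal cost = private MC − MEB = 22.1 + 2.4q.
Set SMC = demand: 22.1 + 2.4q = 144.8 - 2.2q → q* = 26.6739.
Between q* and q_m the wedge demand − SMC runs linearly from 0 to MEB(q_m), so the loss is a triangle.
DWL = ½ × 5.1025 × 23.4714 = 59.8814.

DWL = €59.9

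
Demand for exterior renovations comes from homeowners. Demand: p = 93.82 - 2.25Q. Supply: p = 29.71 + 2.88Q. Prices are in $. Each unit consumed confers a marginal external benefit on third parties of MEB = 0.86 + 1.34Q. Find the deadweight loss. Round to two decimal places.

DWL = $40.89

Market equilibrium (private): 29.71 + 2.88Q = 93.82 - 2.25Q → Q_m = 12.4971.
Social marginal benefit = demand + MEB = 94.68 - 0.91Q.
Set SMB = MC: 94.68 - 0.91Q = 29.71 + 2.88Q → Q* = 17.1425.
Between Q* and Q_m the wedge SMB − MC runs linearly from 0 to MEB(Q_m), so the loss is a triangle.
DWL = ½ × 4.6454 × 17.6061 = 40.8937.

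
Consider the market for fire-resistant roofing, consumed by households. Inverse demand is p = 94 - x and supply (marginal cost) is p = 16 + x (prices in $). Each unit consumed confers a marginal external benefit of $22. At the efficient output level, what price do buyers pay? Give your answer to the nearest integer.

Social marginal benefit = demand + MEB = 116 - x.
Set SMB = MC: 116 - x = 16 + x → x* = 50.0000.
Consumer price on the demand curve at x*: 94 − 1×50.0000 = 44.0000.

P = $44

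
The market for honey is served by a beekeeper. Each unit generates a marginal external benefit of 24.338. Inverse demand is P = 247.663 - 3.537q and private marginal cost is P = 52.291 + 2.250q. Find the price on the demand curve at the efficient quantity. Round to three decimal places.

P = 113.377

Social marginal cost = private MC − MEB = 27.953 + 2.250q.
Set SMC = demand: 27.953 + 2.250q = 247.663 - 3.537q → q* = 37.9661.
Consumer price on the demand curve at q*: 247.663 − 3.537×37.9661 = 113.3769.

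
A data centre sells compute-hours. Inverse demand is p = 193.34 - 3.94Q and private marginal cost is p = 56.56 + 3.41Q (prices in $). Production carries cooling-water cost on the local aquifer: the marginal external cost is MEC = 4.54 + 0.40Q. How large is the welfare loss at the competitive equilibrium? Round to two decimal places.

Market equilibrium (private): 56.56 + 3.41Q = 193.34 - 3.94Q → Q_m = 18.6095.
Social marginal cost = private MC + MEC = 61.10 + 3.81Q.
Set SMC = demand: 61.10 + 3.81Q = 193.34 - 3.94Q → Q* = 17.0632.
The loss is the area between SMC and demand from Q* to Q_m; with linear curves that's a triangle of height MEC(Q_m).
DWL = ½ × 1.5463 × 11.9838 = 9.2653.

DWL = $9.27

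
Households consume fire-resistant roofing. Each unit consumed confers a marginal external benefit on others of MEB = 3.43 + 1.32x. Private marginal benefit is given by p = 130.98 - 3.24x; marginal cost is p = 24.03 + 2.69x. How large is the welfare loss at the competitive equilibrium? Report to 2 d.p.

DWL = 80.46

Market equilibrium (private): 24.03 + 2.69x = 130.98 - 3.24x → x_m = 18.0354.
Social marginal benefit = demand + MEB = 134.41 - 1.92x.
Set SMB = MC: 134.41 - 1.92x = 24.03 + 2.69x → x* = 23.9436.
The welfare-loss triangle has base |x_m − x*| and height MEB(x_m) (the vertical gap between SMB and MC is zero at x* and MEB at x_m).
DWL = ½ × 5.9082 × 27.2367 = 80.4599.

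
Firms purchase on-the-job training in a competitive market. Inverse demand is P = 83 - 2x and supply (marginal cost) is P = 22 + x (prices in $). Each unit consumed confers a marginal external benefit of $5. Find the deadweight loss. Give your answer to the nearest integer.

DWL = $4

Market equilibrium (private): 22 + x = 83 - 2x → x_m = 20.3333.
Social marginal benefit = demand + MEB = 88 - 2x.
Set SMB = MC: 88 - 2x = 22 + x → x* = 22.0000.
The welfare-loss triangle has base |x_m − x*| and height MEB(x_m) (the vertical gap between SMB and MC is zero at x* and MEB at x_m).
DWL = ½ × 1.6667 × 5.0000 = 4.1668.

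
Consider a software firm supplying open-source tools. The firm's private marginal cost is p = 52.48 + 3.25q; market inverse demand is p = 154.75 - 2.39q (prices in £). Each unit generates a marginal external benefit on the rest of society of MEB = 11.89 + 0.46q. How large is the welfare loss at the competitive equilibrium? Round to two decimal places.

DWL = £39.51

Market equilibrium (private): 52.48 + 3.25q = 154.75 - 2.39q → q_m = 18.1330.
Social marginal cost = private MC − MEB = 40.59 + 2.79q.
Set SMC = demand: 40.59 + 2.79q = 154.75 - 2.39q → q* = 22.0386.
The welfare-loss triangle has base |q_m − q*| and height MEB(q_m) (the vertical gap between SMC and demand is zero at q* and MEB at q_m).
DWL = ½ × 3.9056 × 20.2312 = 39.5075.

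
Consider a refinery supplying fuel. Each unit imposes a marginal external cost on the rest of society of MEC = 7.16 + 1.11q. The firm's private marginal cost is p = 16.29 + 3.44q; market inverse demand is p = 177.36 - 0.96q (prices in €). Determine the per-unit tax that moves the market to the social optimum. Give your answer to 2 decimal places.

tax = €38.17 per unit

Social marginal cost = private MC + MEC = 23.45 + 4.55q.
Set SMC = demand: 23.45 + 4.55q = 177.36 - 0.96q → q* = 27.9328.
The Pigouvian tax equals MEC at q*: 7.16 + 1.11×27.9328 = 38.1654.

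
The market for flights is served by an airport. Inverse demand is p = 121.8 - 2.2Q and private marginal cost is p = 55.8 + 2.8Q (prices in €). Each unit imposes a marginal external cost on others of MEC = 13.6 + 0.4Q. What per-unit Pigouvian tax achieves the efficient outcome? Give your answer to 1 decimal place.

tax = €17.5 per unit

Social marginal cost = private MC + MEC = 69.4 + 3.2Q.
Set SMC = demand: 69.4 + 3.2Q = 121.8 - 2.2Q → Q* = 9.7037.
The Pigouvian tax equals MEC at Q*: 13.6 + 0.4×9.7037 = 17.4815.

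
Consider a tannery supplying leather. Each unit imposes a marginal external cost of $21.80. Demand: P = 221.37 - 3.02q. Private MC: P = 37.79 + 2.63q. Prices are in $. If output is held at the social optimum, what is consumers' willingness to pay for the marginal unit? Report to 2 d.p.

P = $134.90

Social marginal cost = private MC + MEC = 59.59 + 2.63q.
Set SMC = demand: 59.59 + 2.63q = 221.37 - 3.02q → q* = 28.6336.
Consumer price on the demand curve at q*: 221.37 − 3.02×28.6336 = 134.8965.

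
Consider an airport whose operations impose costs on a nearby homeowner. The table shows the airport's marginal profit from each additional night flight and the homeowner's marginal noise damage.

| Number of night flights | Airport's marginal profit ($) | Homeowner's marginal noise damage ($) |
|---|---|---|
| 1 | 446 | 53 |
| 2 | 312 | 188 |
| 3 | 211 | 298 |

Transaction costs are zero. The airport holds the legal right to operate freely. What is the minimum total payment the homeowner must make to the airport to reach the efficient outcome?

Left alone the airport would choose level 3 (marginal profit stays positive).
Efficient level: k* = 2 (marginal profit ≥ marginal noise damage through 2).
The homeowner must at least cover the airport's forgone profit from cutting 3→2: 211 = 211.

$211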